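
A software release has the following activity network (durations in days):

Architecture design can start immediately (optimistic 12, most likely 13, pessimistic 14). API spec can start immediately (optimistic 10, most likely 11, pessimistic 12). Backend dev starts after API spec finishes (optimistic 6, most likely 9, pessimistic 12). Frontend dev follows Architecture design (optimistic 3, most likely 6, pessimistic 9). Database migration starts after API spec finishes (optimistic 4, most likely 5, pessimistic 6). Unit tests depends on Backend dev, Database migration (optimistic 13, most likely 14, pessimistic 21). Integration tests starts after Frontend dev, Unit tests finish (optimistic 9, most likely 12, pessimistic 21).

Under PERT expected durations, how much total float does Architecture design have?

16 days

te_Architecture design = (12 + 4·13 + 14)/6 = 78/6 = 13
te_API spec = (10 + 4·11 + 12)/6 = 66/6 = 11
te_Backend dev = (6 + 4·9 + 12)/6 = 54/6 = 9
te_Frontend dev = (3 + 4·6 + 9)/6 = 36/6 = 6
te_Database migration = (4 + 4·5 + 6)/6 = 30/6 = 5
te_Unit tests = (13 + 4·14 + 21)/6 = 90/6 = 15
te_Integration tests = (9 + 4·12 + 21)/6 = 78/6 = 13

Forward pass:
ES_Architecture design = 0; EF_Architecture design = 13
ES_API spec = 0; EF_API spec = 11
ES_Backend dev = 11; EF_Backend dev = 11+9 = 20
ES_Frontend dev = 13; EF_Frontend dev = 13+6 = 19
ES_Database migration = 11; EF_Database migration = 11+5 = 16
ES_Unit tests = max(EF_Backend dev=20, EF_Database migration=16) = 20; EF_Unit tests = 20+15 = 35
ES_Integration tests = max(EF_Frontend dev=19, EF_Unit tests=35) = 35; EF_Integration tests = 35+13 = 48
Expected project duration μ = 48 days. Critical path: API spec → Backend dev → Unit tests → Integration tests.

Backward pass:
LF_Integration tests = 48; LS_Integration tests = 48−13 = 35
LF_Unit tests = LS_Integration tests = 35; LS_Unit tests = 35−15 = 20
LF_Database migration = LS_Unit tests = 20; LS_Database migration = 20−5 = 15
LF_Frontend dev = LS_Integration tests = 35; LS_Frontend dev = 35−6 = 29
LF_Backend dev = LS_Unit tests = 20; LS_Backend dev = 20−9 = 11
LF_API spec = min(LS_Backend dev=11, LS_Database migration=15) = 11; LS_API spec = 11−11 = 0
LF_Architecture design = LS_Frontend dev = 29; LS_Architecture design = 29−13 = 16
Slack_Architecture design = LS_Architecture design − ES_Architecture design = 16 − 0 = 16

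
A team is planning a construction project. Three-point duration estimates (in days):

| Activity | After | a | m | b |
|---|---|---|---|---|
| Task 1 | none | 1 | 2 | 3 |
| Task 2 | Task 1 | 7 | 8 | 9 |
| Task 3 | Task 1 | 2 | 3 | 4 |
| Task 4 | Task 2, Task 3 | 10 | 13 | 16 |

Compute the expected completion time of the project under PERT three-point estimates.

te_Task 1 = (1 + 4·2 + 3)/6 = 12/6 = 2
te_Task 2 = (7 + 4·8 + 9)/6 = 48/6 = 8
te_Task 3 = (2 + 4·3 + 4)/6 = 18/6 = 3
te_Task 4 = (10 + 4·13 + 16)/6 = 78/6 = 13

Forward pass:
ES_Task 1 = 0; EF_Task 1 = 2
ES_Task 2 = 2; EF_Task 2 = 2+8 = 10
ES_Task 3 = 2; EF_Task 3 = 2+3 = 5
ES_Task 4 = max(EF_Task 2=10, EF_Task 3=5) = 10; EF_Task 4 = 10+13 = 23
Expected project duration μ = 23 days. Critical path: Task 1 → Task 2 → Task 4.

23 days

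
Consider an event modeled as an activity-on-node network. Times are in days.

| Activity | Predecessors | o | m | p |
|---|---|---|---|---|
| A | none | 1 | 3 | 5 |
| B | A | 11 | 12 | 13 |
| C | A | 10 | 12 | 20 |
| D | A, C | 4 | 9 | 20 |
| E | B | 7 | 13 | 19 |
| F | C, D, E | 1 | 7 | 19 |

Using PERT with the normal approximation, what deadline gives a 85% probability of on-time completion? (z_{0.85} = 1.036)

39.8 days

te_A = (1 + 4·3 + 5)/6 = 18/6 = 3; σ²_A = ((5−1)/6)² = 0.444
te_B = (11 + 4·12 + 13)/6 = 72/6 = 12; σ²_B = ((13−11)/6)² = 0.111
te_C = (10 + 4·12 + 20)/6 = 78/6 = 13; σ²_C = ((20−10)/6)² = 2.778
te_D = (4 + 4·9 + 20)/6 = 60/6 = 10; σ²_D = ((20−4)/6)² = 7.111
te_E = (7 + 4·13 + 19)/6 = 78/6 = 13; σ²_E = ((19−7)/6)² = 4.000
te_F = (1 + 4·7 + 19)/6 = 48/6 = 8; σ²_F = ((19−1)/6)² = 9.000

Forward pass:
ES_A = 0; EF_A = 3
ES_B = 3; EF_B = 3+12 = 15
ES_C = 3; EF_C = 3+13 = 16
ES_D = max(EF_A=3, EF_C=16) = 16; EF_D = 16+10 = 26
ES_E = 15; EF_E = 15+13 = 28
ES_F = max(EF_C=16, EF_D=26, EF_E=28) = 28; EF_F = 28+8 = 36
Expected project duration μ = 36 days. Critical path: A → B → E → F.

Variance along critical path = 0.444 + 0.111 + 4.000 + 9.000 = 13.556; σ = 3.682 days.
D = μ + z·σ = 36 + 1.036·3.682 = 39.8 days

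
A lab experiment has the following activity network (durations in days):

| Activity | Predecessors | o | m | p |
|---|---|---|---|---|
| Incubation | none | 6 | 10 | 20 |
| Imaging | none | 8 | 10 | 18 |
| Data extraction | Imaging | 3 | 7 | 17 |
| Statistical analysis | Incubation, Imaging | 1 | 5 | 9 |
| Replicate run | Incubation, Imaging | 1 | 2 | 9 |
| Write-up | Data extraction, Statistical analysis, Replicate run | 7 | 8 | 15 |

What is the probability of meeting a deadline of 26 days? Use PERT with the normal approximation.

0.264

te_Incubation = (6 + 4·10 + 20)/6 = 66/6 = 11; σ²_Incubation = ((20−6)/6)² = 5.444
te_Imaging = (8 + 4·10 + 18)/6 = 66/6 = 11; σ²_Imaging = ((18−8)/6)² = 2.778
te_Data extraction = (3 + 4·7 + 17)/6 = 48/6 = 8; σ²_Data extraction = ((17−3)/6)² = 5.444
te_Statistical analysis = (1 + 4·5 + 9)/6 = 30/6 = 5; σ²_Statistical analysis = ((9−1)/6)² = 1.778
te_Replicate run = (1 + 4·2 + 9)/6 = 18/6 = 3; σ²_Replicate run = ((9−1)/6)² = 1.778
te_Write-up = (7 + 4·8 + 15)/6 = 54/6 = 9; σ²_Write-up = ((15−7)/6)² = 1.778

Forward pass:
ES_Incubation = 0; EF_Incubation = 11
ES_Imaging = 0; EF_Imaging = 11
ES_Data extraction = 11; EF_Data extraction = 11+8 = 19
ES_Statistical analysis = max(EF_Incubation=11, EF_Imaging=11) = 11; EF_Statistical analysis = 11+5 = 16
ES_Replicate run = max(EF_Incubation=11, EF_Imaging=11) = 11; EF_Replicate run = 11+3 = 14
ES_Write-up = max(EF_Data extraction=19, EF_Statistical analysis=16, EF_Replicate run=14) = 19; EF_Write-up = 19+9 = 28
Expected project duration μ = 28 days. Critical path: Imaging → Data extraction → Write-up.

Variance along critical path = 2.778 + 5.444 + 1.778 = 10.000; σ = √10.000 = 3.162 days.
Z = (26 − 28) / 3.162 = -0.632
P(T ≤ 26) = Φ(-0.632) ≈ 0.264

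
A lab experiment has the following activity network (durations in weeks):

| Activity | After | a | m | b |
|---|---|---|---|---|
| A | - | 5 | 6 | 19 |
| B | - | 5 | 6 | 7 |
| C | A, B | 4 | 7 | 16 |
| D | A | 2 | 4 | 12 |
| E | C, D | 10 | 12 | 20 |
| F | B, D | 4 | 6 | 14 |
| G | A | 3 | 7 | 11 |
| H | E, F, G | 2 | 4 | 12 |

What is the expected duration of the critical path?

34 weeks

te_A = (5 + 4·6 + 19)/6 = 48/6 = 8
te_B = (5 + 4·6 + 7)/6 = 36/6 = 6
te_C = (4 + 4·7 + 16)/6 = 48/6 = 8
te_D = (2 + 4·4 + 12)/6 = 30/6 = 5
te_E = (10 + 4·12 + 20)/6 = 78/6 = 13
te_F = (4 + 4·6 + 14)/6 = 42/6 = 7
te_G = (3 + 4·7 + 11)/6 = 42/6 = 7
te_H = (2 + 4·4 + 12)/6 = 30/6 = 5

Forward pass:
ES_A = 0; EF_A = 8
ES_B = 0; EF_B = 6
ES_C = max(EF_A=8, EF_B=6) = 8; EF_C = 8+8 = 16
ES_D = 8; EF_D = 8+5 = 13
ES_E = max(EF_C=16, EF_D=13) = 16; EF_E = 16+13 = 29
ES_F = max(EF_B=6, EF_D=13) = 13; EF_F = 13+7 = 20
ES_G = 8; EF_G = 8+7 = 15
ES_H = max(EF_E=29, EF_F=20, EF_G=15) = 29; EF_H = 29+5 = 34
Expected project duration μ = 34 weeks. Critical path: A → C → E → H.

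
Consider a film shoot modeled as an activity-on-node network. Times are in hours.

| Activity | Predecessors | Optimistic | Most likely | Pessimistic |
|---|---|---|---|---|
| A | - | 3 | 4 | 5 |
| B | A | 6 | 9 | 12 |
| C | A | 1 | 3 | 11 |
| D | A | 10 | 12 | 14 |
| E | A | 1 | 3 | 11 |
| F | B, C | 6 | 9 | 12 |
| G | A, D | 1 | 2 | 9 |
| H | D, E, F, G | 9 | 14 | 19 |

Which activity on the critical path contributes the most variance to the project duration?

H

te_A = (3 + 4·4 + 5)/6 = 24/6 = 4; σ²_A = ((5−3)/6)² = 0.111
te_B = (6 + 4·9 + 12)/6 = 54/6 = 9; σ²_B = ((12−6)/6)² = 1.000
te_C = (1 + 4·3 + 11)/6 = 24/6 = 4; σ²_C = ((11−1)/6)² = 2.778
te_D = (10 + 4·12 + 14)/6 = 72/6 = 12; σ²_D = ((14−10)/6)² = 0.444
te_E = (1 + 4·3 + 11)/6 = 24/6 = 4; σ²_E = ((11−1)/6)² = 2.778
te_F = (6 + 4·9 + 12)/6 = 54/6 = 9; σ²_F = ((12−6)/6)² = 1.000
te_G = (1 + 4·2 + 9)/6 = 18/6 = 3; σ²_G = ((9−1)/6)² = 1.778
te_H = (9 + 4·14 + 19)/6 = 84/6 = 14; σ²_H = ((19−9)/6)² = 2.778

Forward pass:
ES_A = 0; EF_A = 4
ES_B = 4; EF_B = 4+9 = 13
ES_C = 4; EF_C = 4+4 = 8
ES_D = 4; EF_D = 4+12 = 16
ES_E = 4; EF_E = 4+4 = 8
ES_F = max(EF_B=13, EF_C=8) = 13; EF_F = 13+9 = 22
ES_G = max(EF_A=4, EF_D=16) = 16; EF_G = 16+3 = 19
ES_H = max(EF_D=16, EF_E=8, EF_F=22, EF_G=19) = 22; EF_H = 22+14 = 36
Expected project duration μ = 36 hours. Critical path: A → B → F → H.

Variances on critical path: σ²_A=0.111, σ²_B=1.000, σ²_F=1.000, σ²_H=2.778.
Largest is σ²_H = 2.778.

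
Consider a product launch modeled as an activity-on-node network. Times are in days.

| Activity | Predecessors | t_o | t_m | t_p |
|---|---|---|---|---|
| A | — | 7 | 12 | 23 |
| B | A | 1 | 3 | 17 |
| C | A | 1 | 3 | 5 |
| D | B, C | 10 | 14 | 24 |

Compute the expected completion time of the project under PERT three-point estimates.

33 days

te_A = (7 + 4·12 + 23)/6 = 78/6 = 13
te_B = (1 + 4·3 + 17)/6 = 30/6 = 5
te_C = (1 + 4·3 + 5)/6 = 18/6 = 3
te_D = (10 + 4·14 + 24)/6 = 90/6 = 15

Forward pass:
ES_A = 0; EF_A = 13
ES_B = 13; EF_B = 13+5 = 18
ES_C = 13; EF_C = 13+3 = 16
ES_D = max(EF_B=18, EF_C=16) = 18; EF_D = 18+15 = 33
Expected project duration μ = 33 days. Critical path: A → B → D.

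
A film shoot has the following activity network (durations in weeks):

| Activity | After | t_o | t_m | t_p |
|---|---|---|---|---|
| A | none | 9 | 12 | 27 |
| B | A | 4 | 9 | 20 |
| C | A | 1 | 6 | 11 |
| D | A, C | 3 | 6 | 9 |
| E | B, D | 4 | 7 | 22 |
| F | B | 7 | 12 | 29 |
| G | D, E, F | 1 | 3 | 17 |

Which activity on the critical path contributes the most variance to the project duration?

F

te_A = (9 + 4·12 + 27)/6 = 84/6 = 14; σ²_A = ((27−9)/6)² = 9.000
te_B = (4 + 4·9 + 20)/6 = 60/6 = 10; σ²_B = ((20−4)/6)² = 7.111
te_C = (1 + 4·6 + 11)/6 = 36/6 = 6; σ²_C = ((11−1)/6)² = 2.778
te_D = (3 + 4·6 + 9)/6 = 36/6 = 6; σ²_D = ((9−3)/6)² = 1.000
te_E = (4 + 4·7 + 22)/6 = 54/6 = 9; σ²_E = ((22−4)/6)² = 9.000
te_F = (7 + 4·12 + 29)/6 = 84/6 = 14; σ²_F = ((29−7)/6)² = 13.444
te_G = (1 + 4·3 + 17)/6 = 30/6 = 5; σ²_G = ((17−1)/6)² = 7.111

Forward pass:
ES_A = 0; EF_A = 14
ES_B = 14; EF_B = 14+10 = 24
ES_C = 14; EF_C = 14+6 = 20
ES_D = max(EF_A=14, EF_C=20) = 20; EF_D = 20+6 = 26
ES_E = max(EF_B=24, EF_D=26) = 26; EF_E = 26+9 = 35
ES_F = 24; EF_F = 24+14 = 38
ES_G = max(EF_D=26, EF_E=35, EF_F=38) = 38; EF_G = 38+5 = 43
Expected project duration μ = 43 weeks. Critical path: A → B → F → G.

Variances on critical path: σ²_A=9.000, σ²_B=7.111, σ²_F=13.444, σ²_G=7.111.
Largest is σ²_F = 13.444.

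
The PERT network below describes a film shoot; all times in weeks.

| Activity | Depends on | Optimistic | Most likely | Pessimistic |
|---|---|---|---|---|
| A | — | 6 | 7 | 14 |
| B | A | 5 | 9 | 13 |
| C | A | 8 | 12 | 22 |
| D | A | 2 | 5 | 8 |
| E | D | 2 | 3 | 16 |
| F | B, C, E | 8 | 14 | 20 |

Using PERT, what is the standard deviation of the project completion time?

te_A = (6 + 4·7 + 14)/6 = 48/6 = 8; σ²_A = ((14−6)/6)² = 1.778
te_B = (5 + 4·9 + 13)/6 = 54/6 = 9; σ²_B = ((13−5)/6)² = 1.778
te_C = (8 + 4·12 + 22)/6 = 78/6 = 13; σ²_C = ((22−8)/6)² = 5.444
te_D = (2 + 4·5 + 8)/6 = 30/6 = 5; σ²_D = ((8−2)/6)² = 1.000
te_E = (2 + 4·3 + 16)/6 = 30/6 = 5; σ²_E = ((16−2)/6)² = 5.444
te_F = (8 + 4·14 + 20)/6 = 84/6 = 14; σ²_F = ((20−8)/6)² = 4.000

Forward pass:
ES_A = 0; EF_A = 8
ES_B = 8; EF_B = 8+9 = 17
ES_C = 8; EF_C = 8+13 = 21
ES_D = 8; EF_D = 8+5 = 13
ES_E = 13; EF_E = 13+5 = 18
ES_F = max(EF_B=17, EF_C=21, EF_E=18) = 21; EF_F = 21+14 = 35
Expected project duration μ = 35 weeks. Critical path: A → C → F.

Variance along critical path = 1.778 + 5.444 + 4.000 = 11.222
σ = √11.222 = 3.350 weeks

3.35 weeks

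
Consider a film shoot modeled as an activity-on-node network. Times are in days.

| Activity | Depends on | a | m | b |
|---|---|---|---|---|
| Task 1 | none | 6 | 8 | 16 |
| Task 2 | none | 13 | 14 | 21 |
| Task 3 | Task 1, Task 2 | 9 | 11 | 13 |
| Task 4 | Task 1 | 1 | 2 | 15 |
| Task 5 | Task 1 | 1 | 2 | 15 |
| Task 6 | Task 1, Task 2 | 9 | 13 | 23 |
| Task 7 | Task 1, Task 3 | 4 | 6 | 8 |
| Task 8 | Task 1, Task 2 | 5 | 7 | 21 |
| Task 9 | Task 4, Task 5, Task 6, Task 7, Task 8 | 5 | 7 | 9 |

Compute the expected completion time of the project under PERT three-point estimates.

te_Task 1 = (6 + 4·8 + 16)/6 = 54/6 = 9
te_Task 2 = (13 + 4·14 + 21)/6 = 90/6 = 15
te_Task 3 = (9 + 4·11 + 13)/6 = 66/6 = 11
te_Task 4 = (1 + 4·2 + 15)/6 = 24/6 = 4
te_Task 5 = (1 + 4·2 + 15)/6 = 24/6 = 4
te_Task 6 = (9 + 4·13 + 23)/6 = 84/6 = 14
te_Task 7 = (4 + 4·6 + 8)/6 = 36/6 = 6
te_Task 8 = (5 + 4·7 + 21)/6 = 54/6 = 9
te_Task 9 = (5 + 4·7 + 9)/6 = 42/6 = 7

Forward pass:
ES_Task 1 = 0; EF_Task 1 = 9
ES_Task 2 = 0; EF_Task 2 = 15
ES_Task 3 = max(EF_Task 1=9, EF_Task 2=15) = 15; EF_Task 3 = 15+11 = 26
ES_Task 4 = 9; EF_Task 4 = 9+4 = 13
ES_Task 5 = 9; EF_Task 5 = 9+4 = 13
ES_Task 6 = max(EF_Task 1=9, EF_Task 2=15) = 15; EF_Task 6 = 15+14 = 29
ES_Task 7 = max(EF_Task 1=9, EF_Task 3=26) = 26; EF_Task 7 = 26+6 = 32
ES_Task 8 = max(EF_Task 1=9, EF_Task 2=15) = 15; EF_Task 8 = 15+9 = 24
ES_Task 9 = max(EF_Task 4=13, EF_Task 5=13, EF_Task 6=29, EF_Task 7=32, EF_Task 8=24) = 32; EF_Task 9 = 32+7 = 39
Expected project duration μ = 39 days. Critical path: Task 2 → Task 3 → Task 7 → Task 9.

39 days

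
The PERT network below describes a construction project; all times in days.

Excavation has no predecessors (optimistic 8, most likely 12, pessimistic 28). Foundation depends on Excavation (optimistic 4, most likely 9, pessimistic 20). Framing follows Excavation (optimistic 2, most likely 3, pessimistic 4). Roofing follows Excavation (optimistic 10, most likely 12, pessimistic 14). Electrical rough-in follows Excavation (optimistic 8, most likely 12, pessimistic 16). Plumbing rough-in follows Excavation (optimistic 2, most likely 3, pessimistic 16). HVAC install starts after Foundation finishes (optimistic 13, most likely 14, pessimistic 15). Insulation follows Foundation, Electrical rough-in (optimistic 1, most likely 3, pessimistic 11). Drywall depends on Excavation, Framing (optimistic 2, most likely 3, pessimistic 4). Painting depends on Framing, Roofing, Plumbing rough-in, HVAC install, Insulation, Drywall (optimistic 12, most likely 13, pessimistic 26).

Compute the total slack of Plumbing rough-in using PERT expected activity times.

te_Excavation = (8 + 4·12 + 28)/6 = 84/6 = 14
te_Foundation = (4 + 4·9 + 20)/6 = 60/6 = 10
te_Framing = (2 + 4·3 + 4)/6 = 18/6 = 3
te_Roofing = (10 + 4·12 + 14)/6 = 72/6 = 12
te_Electrical rough-in = (8 + 4·12 + 16)/6 = 72/6 = 12
te_Plumbing rough-in = (2 + 4·3 + 16)/6 = 30/6 = 5
te_HVAC install = (13 + 4·14 + 15)/6 = 84/6 = 14
te_Insulation = (1 + 4·3 + 11)/6 = 24/6 = 4
te_Drywall = (2 + 4·3 + 4)/6 = 18/6 = 3
te_Painting = (12 + 4·13 + 26)/6 = 90/6 = 15

Forward pass:
ES_Excavation = 0; EF_Excavation = 14
ES_Foundation = 14; EF_Foundation = 14+10 = 24
ES_Framing = 14; EF_Framing = 14+3 = 17
ES_Roofing = 14; EF_Roofing = 14+12 = 26
ES_Electrical rough-in = 14; EF_Electrical rough-in = 14+12 = 26
ES_Plumbing rough-in = 14; EF_Plumbing rough-in = 14+5 = 19
ES_HVAC install = 24; EF_HVAC install = 24+14 = 38
ES_Insulation = max(EF_Foundation=24, EF_Electrical rough-in=26) = 26; EF_Insulation = 26+4 = 30
ES_Drywall = max(EF_Excavation=14, EF_Framing=17) = 17; EF_Drywall = 17+3 = 20
ES_Painting = max(EF_Framing=17, EF_Roofing=26, EF_Plumbing rough-in=19, EF_HVAC install=38, EF_Insulation=30, EF_Drywall=20) = 38; EF_Painting = 38+15 = 53
Expected project duration μ = 53 days. Critical path: Excavation → Foundation → HVAC install → Painting.

Backward pass:
LF_Painting = 53; LS_Painting = 53−15 = 38
LF_Drywall = LS_Painting = 38; LS_Drywall = 38−3 = 35
LF_Insulation = LS_Painting = 38; LS_Insulation = 38−4 = 34
LF_HVAC install = LS_Painting = 38; LS_HVAC install = 38−14 = 24
LF_Plumbing rough-in = LS_Painting = 38; LS_Plumbing rough-in = 38−5 = 33
LF_Electrical rough-in = LS_Insulation = 34; LS_Electrical rough-in = 34−12 = 22
LF_Roofing = LS_Painting = 38; LS_Roofing = 38−12 = 26
LF_Framing = min(LS_Drywall=35, LS_Painting=38) = 35; LS_Framing = 35−3 = 32
LF_Foundation = min(LS_HVAC install=24, LS_Insulation=34) = 24; LS_Foundation = 24−10 = 14
LF_Excavation = min(LS_Foundation=14, LS_Framing=32, LS_Roofing=26, LS_Electrical rough-in=22, LS_Plumbing rough-in=33, LS_Drywall=35) = 14; LS_Excavation = 14−14 = 0
Slack_Plumbing rough-in = LS_Plumbing rough-in − ES_Plumbing rough-in = 33 − 14 = 19

19 days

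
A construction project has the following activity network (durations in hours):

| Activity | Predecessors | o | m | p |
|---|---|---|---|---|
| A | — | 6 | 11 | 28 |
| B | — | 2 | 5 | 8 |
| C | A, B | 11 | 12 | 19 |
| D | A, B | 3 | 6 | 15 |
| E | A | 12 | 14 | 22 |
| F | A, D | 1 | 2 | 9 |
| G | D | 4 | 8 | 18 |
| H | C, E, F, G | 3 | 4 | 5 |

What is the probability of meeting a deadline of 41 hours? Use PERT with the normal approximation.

0.952

te_A = (6 + 4·11 + 28)/6 = 78/6 = 13; σ²_A = ((28−6)/6)² = 13.444
te_B = (2 + 4·5 + 8)/6 = 30/6 = 5; σ²_B = ((8−2)/6)² = 1.000
te_C = (11 + 4·12 + 19)/6 = 78/6 = 13; σ²_C = ((19−11)/6)² = 1.778
te_D = (3 + 4·6 + 15)/6 = 42/6 = 7; σ²_D = ((15−3)/6)² = 4.000
te_E = (12 + 4·14 + 22)/6 = 90/6 = 15; σ²_E = ((22−12)/6)² = 2.778
te_F = (1 + 4·2 + 9)/6 = 18/6 = 3; σ²_F = ((9−1)/6)² = 1.778
te_G = (4 + 4·8 + 18)/6 = 54/6 = 9; σ²_G = ((18−4)/6)² = 5.444
te_H = (3 + 4·4 + 5)/6 = 24/6 = 4; σ²_H = ((5−3)/6)² = 0.111

Forward pass:
ES_A = 0; EF_A = 13
ES_B = 0; EF_B = 5
ES_C = max(EF_A=13, EF_B=5) = 13; EF_C = 13+13 = 26
ES_D = max(EF_A=13, EF_B=5) = 13; EF_D = 13+7 = 20
ES_E = 13; EF_E = 13+15 = 28
ES_F = max(EF_A=13, EF_D=20) = 20; EF_F = 20+3 = 23
ES_G = 20; EF_G = 20+9 = 29
ES_H = max(EF_C=26, EF_E=28, EF_F=23, EF_G=29) = 29; EF_H = 29+4 = 33
Expected project duration μ = 33 hours. Critical path: A → D → G → H.

Variance along critical path = 13.444 + 4.000 + 5.444 + 0.111 = 23.000; σ = √23.000 = 4.796 hours.
Z = (41 − 33) / 4.796 = 1.668
P(T ≤ 41) = Φ(1.668) ≈ 0.952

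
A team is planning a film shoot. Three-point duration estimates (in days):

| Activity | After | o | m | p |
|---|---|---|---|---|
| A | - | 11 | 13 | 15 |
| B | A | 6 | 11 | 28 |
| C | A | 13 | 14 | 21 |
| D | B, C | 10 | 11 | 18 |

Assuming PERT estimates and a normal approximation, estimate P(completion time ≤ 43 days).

te_A = (11 + 4·13 + 15)/6 = 78/6 = 13; σ²_A = ((15−11)/6)² = 0.444
te_B = (6 + 4·11 + 28)/6 = 78/6 = 13; σ²_B = ((28−6)/6)² = 13.444
te_C = (13 + 4·14 + 21)/6 = 90/6 = 15; σ²_C = ((21−13)/6)² = 1.778
te_D = (10 + 4·11 + 18)/6 = 72/6 = 12; σ²_D = ((18−10)/6)² = 1.778

Forward pass:
ES_A = 0; EF_A = 13
ES_B = 13; EF_B = 13+13 = 26
ES_C = 13; EF_C = 13+15 = 28
ES_D = max(EF_B=26, EF_C=28) = 28; EF_D = 28+12 = 40
Expected project duration μ = 40 days. Critical path: A → C → D.

Variance along critical path = 0.444 + 1.778 + 1.778 = 4.000; σ = √4.000 = 2.000 days.
Z = (43 − 40) / 2.000 = 1.500
P(T ≤ 43) = Φ(1.500) ≈ 0.933

0.933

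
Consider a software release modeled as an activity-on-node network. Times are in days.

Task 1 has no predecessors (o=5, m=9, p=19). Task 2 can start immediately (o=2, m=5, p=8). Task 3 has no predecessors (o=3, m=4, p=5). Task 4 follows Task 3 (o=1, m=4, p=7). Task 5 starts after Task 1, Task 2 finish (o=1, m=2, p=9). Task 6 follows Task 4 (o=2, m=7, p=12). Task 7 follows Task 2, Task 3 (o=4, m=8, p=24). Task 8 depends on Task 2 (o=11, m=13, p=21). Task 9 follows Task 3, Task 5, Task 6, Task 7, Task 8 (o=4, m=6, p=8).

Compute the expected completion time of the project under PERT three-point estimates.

te_Task 1 = (5 + 4·9 + 19)/6 = 60/6 = 10
te_Task 2 = (2 + 4·5 + 8)/6 = 30/6 = 5
te_Task 3 = (3 + 4·4 + 5)/6 = 24/6 = 4
te_Task 4 = (1 + 4·4 + 7)/6 = 24/6 = 4
te_Task 5 = (1 + 4·2 + 9)/6 = 18/6 = 3
te_Task 6 = (2 + 4·7 + 12)/6 = 42/6 = 7
te_Task 7 = (4 + 4·8 + 24)/6 = 60/6 = 10
te_Task 8 = (11 + 4·13 + 21)/6 = 84/6 = 14
te_Task 9 = (4 + 4·6 + 8)/6 = 36/6 = 6

Forward pass:
ES_Task 1 = 0; EF_Task 1 = 10
ES_Task 2 = 0; EF_Task 2 = 5
ES_Task 3 = 0; EF_Task 3 = 4
ES_Task 4 = 4; EF_Task 4 = 4+4 = 8
ES_Task 5 = max(EF_Task 1=10, EF_Task 2=5) = 10; EF_Task 5 = 10+3 = 13
ES_Task 6 = 8; EF_Task 6 = 8+7 = 15
ES_Task 7 = max(EF_Task 2=5, EF_Task 3=4) = 5; EF_Task 7 = 5+10 = 15
ES_Task 8 = 5; EF_Task 8 = 5+14 = 19
ES_Task 9 = max(EF_Task 3=4, EF_Task 5=13, EF_Task 6=15, EF_Task 7=15, EF_Task 8=19) = 19; EF_Task 9 = 19+6 = 25
Expected project duration μ = 25 days. Critical path: Task 2 → Task 8 → Task 9.

25 days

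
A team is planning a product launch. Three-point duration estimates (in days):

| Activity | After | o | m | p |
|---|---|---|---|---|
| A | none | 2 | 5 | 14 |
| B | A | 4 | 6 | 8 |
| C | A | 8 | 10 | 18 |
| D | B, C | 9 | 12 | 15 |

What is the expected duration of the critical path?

te_A = (2 + 4·5 + 14)/6 = 36/6 = 6
te_B = (4 + 4·6 + 8)/6 = 36/6 = 6
te_C = (8 + 4·10 + 18)/6 = 66/6 = 11
te_D = (9 + 4·12 + 15)/6 = 72/6 = 12

Forward pass:
ES_A = 0; EF_A = 6
ES_B = 6; EF_B = 6+6 = 12
ES_C = 6; EF_C = 6+11 = 17
ES_D = max(EF_B=12, EF_C=17) = 17; EF_D = 17+12 = 29
Expected project duration μ = 29 days. Critical path: A → C → D.

29 days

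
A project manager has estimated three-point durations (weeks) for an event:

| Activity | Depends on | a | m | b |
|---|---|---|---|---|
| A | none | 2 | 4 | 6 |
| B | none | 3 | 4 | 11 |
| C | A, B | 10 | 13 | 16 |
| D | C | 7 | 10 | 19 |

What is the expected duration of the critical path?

29 weeks

te_A = (2 + 4·4 + 6)/6 = 24/6 = 4
te_B = (3 + 4·4 + 11)/6 = 30/6 = 5
te_C = (10 + 4·13 + 16)/6 = 78/6 = 13
te_D = (7 + 4·10 + 19)/6 = 66/6 = 11

Forward pass:
ES_A = 0; EF_A = 4
ES_B = 0; EF_B = 5
ES_C = max(EF_A=4, EF_B=5) = 5; EF_C = 5+13 = 18
ES_D = 18; EF_D = 18+11 = 29
Expected project duration μ = 29 weeks. Critical path: B → C → D.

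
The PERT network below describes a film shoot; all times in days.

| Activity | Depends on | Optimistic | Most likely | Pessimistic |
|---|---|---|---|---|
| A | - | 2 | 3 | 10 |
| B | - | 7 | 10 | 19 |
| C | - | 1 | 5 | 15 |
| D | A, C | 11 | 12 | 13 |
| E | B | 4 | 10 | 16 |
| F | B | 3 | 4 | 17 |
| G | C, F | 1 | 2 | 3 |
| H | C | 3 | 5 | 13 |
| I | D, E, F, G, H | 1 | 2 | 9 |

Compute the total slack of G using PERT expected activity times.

2 days

te_A = (2 + 4·3 + 10)/6 = 24/6 = 4
te_B = (7 + 4·10 + 19)/6 = 66/6 = 11
te_C = (1 + 4·5 + 15)/6 = 36/6 = 6
te_D = (11 + 4·12 + 13)/6 = 72/6 = 12
te_E = (4 + 4·10 + 16)/6 = 60/6 = 10
te_F = (3 + 4·4 + 17)/6 = 36/6 = 6
te_G = (1 + 4·2 + 3)/6 = 12/6 = 2
te_H = (3 + 4·5 + 13)/6 = 36/6 = 6
te_I = (1 + 4·2 + 9)/6 = 18/6 = 3

Forward pass:
ES_A = 0; EF_A = 4
ES_B = 0; EF_B = 11
ES_C = 0; EF_C = 6
ES_D = max(EF_A=4, EF_C=6) = 6; EF_D = 6+12 = 18
ES_E = 11; EF_E = 11+10 = 21
ES_F = 11; EF_F = 11+6 = 17
ES_G = max(EF_C=6, EF_F=17) = 17; EF_G = 17+2 = 19
ES_H = 6; EF_H = 6+6 = 12
ES_I = max(EF_D=18, EF_E=21, EF_F=17, EF_G=19, EF_H=12) = 21; EF_I = 21+3 = 24
Expected project duration μ = 24 days. Critical path: B → E → I.

Backward pass:
LF_I = 24; LS_I = 24−3 = 21
LF_H = LS_I = 21; LS_H = 21−6 = 15
LF_G = LS_I = 21; LS_G = 21−2 = 19
LF_F = min(LS_G=19, LS_I=21) = 19; LS_F = 19−6 = 13
LF_E = LS_I = 21; LS_E = 21−10 = 11
LF_D = LS_I = 21; LS_D = 21−12 = 9
LF_C = min(LS_D=9, LS_G=19, LS_H=15) = 9; LS_C = 9−6 = 3
LF_B = min(LS_E=11, LS_F=13) = 11; LS_B = 11−11 = 0
LF_A = LS_D = 9; LS_A = 9−4 = 5
Slack_G = LS_G − ES_G = 19 − 17 = 2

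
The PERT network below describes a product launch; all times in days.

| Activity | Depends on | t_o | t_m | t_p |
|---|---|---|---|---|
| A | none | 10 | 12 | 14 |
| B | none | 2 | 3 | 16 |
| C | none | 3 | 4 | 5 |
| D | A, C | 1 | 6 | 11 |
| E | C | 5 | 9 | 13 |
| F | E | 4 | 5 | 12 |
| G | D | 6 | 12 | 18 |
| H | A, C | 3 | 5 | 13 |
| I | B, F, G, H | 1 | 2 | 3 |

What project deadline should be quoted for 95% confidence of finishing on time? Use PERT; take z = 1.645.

36.5 days

te_A = (10 + 4·12 + 14)/6 = 72/6 = 12; σ²_A = ((14−10)/6)² = 0.444
te_B = (2 + 4·3 + 16)/6 = 30/6 = 5; σ²_B = ((16−2)/6)² = 5.444
te_C = (3 + 4·4 + 5)/6 = 24/6 = 4; σ²_C = ((5−3)/6)² = 0.111
te_D = (1 + 4·6 + 11)/6 = 36/6 = 6; σ²_D = ((11−1)/6)² = 2.778
te_E = (5 + 4·9 + 13)/6 = 54/6 = 9; σ²_E = ((13−5)/6)² = 1.778
te_F = (4 + 4·5 + 12)/6 = 36/6 = 6; σ²_F = ((12−4)/6)² = 1.778
te_G = (6 + 4·12 + 18)/6 = 72/6 = 12; σ²_G = ((18−6)/6)² = 4.000
te_H = (3 + 4·5 + 13)/6 = 36/6 = 6; σ²_H = ((13−3)/6)² = 2.778
te_I = (1 + 4·2 + 3)/6 = 12/6 = 2; σ²_I = ((3−1)/6)² = 0.111

Forward pass:
ES_A = 0; EF_A = 12
ES_B = 0; EF_B = 5
ES_C = 0; EF_C = 4
ES_D = max(EF_A=12, EF_C=4) = 12; EF_D = 12+6 = 18
ES_E = 4; EF_E = 4+9 = 13
ES_F = 13; EF_F = 13+6 = 19
ES_G = 18; EF_G = 18+12 = 30
ES_H = max(EF_A=12, EF_C=4) = 12; EF_H = 12+6 = 18
ES_I = max(EF_B=5, EF_F=19, EF_G=30, EF_H=18) = 30; EF_I = 30+2 = 32
Expected project duration μ = 32 days. Critical path: A → D → G → I.

Variance along critical path = 0.444 + 2.778 + 4.000 + 0.111 = 7.333; σ = 2.708 days.
D = μ + z·σ = 32 + 1.645·2.708 = 36.5 days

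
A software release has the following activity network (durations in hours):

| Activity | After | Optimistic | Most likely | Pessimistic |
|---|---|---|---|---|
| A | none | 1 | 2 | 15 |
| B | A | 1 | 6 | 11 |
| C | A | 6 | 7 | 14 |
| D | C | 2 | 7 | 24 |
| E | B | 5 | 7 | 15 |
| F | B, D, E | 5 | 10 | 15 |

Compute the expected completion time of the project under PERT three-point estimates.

te_A = (1 + 4·2 + 15)/6 = 24/6 = 4
te_B = (1 + 4·6 + 11)/6 = 36/6 = 6
te_C = (6 + 4·7 + 14)/6 = 48/6 = 8
te_D = (2 + 4·7 + 24)/6 = 54/6 = 9
te_E = (5 + 4·7 + 15)/6 = 48/6 = 8
te_F = (5 + 4·10 + 15)/6 = 60/6 = 10

Forward pass:
ES_A = 0; EF_A = 4
ES_B = 4; EF_B = 4+6 = 10
ES_C = 4; EF_C = 4+8 = 12
ES_D = 12; EF_D = 12+9 = 21
ES_E = 10; EF_E = 10+8 = 18
ES_F = max(EF_B=10, EF_D=21, EF_E=18) = 21; EF_F = 21+10 = 31
Expected project duration μ = 31 hours. Critical path: A → C → D → F.

31 hours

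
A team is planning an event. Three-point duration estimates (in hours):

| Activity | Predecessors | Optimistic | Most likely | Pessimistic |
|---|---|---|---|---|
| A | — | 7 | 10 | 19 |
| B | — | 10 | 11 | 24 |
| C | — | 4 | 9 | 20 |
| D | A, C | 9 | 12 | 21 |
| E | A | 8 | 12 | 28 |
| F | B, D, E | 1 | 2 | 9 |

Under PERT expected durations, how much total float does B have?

12 hours

te_A = (7 + 4·10 + 19)/6 = 66/6 = 11
te_B = (10 + 4·11 + 24)/6 = 78/6 = 13
te_C = (4 + 4·9 + 20)/6 = 60/6 = 10
te_D = (9 + 4·12 + 21)/6 = 78/6 = 13
te_E = (8 + 4·12 + 28)/6 = 84/6 = 14
te_F = (1 + 4·2 + 9)/6 = 18/6 = 3

Forward pass:
ES_A = 0; EF_A = 11
ES_B = 0; EF_B = 13
ES_C = 0; EF_C = 10
ES_D = max(EF_A=11, EF_C=10) = 11; EF_D = 11+13 = 24
ES_E = 11; EF_E = 11+14 = 25
ES_F = max(EF_B=13, EF_D=24, EF_E=25) = 25; EF_F = 25+3 = 28
Expected project duration μ = 28 hours. Critical path: A → E → F.

Backward pass:
LF_F = 28; LS_F = 28−3 = 25
LF_E = LS_F = 25; LS_E = 25−14 = 11
LF_D = LS_F = 25; LS_D = 25−13 = 12
LF_C = LS_D = 12; LS_C = 12−10 = 2
LF_B = LS_F = 25; LS_B = 25−13 = 12
LF_A = min(LS_D=12, LS_E=11) = 11; LS_A = 11−11 = 0
Slack_B = LS_B − ES_B = 12 − 0 = 12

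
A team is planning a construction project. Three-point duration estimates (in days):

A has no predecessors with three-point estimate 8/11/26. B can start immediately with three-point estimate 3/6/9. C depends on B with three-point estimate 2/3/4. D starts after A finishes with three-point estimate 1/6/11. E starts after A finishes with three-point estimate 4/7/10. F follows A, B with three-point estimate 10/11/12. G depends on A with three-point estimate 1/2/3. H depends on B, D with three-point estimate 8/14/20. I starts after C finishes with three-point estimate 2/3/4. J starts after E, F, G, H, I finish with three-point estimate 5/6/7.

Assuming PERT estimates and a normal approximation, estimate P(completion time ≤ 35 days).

0.158

te_A = (8 + 4·11 + 26)/6 = 78/6 = 13; σ²_A = ((26−8)/6)² = 9.000
te_B = (3 + 4·6 + 9)/6 = 36/6 = 6; σ²_B = ((9−3)/6)² = 1.000
te_C = (2 + 4·3 + 4)/6 = 18/6 = 3; σ²_C = ((4−2)/6)² = 0.111
te_D = (1 + 4·6 + 11)/6 = 36/6 = 6; σ²_D = ((11−1)/6)² = 2.778
te_E = (4 + 4·7 + 10)/6 = 42/6 = 7; σ²_E = ((10−4)/6)² = 1.000
te_F = (10 + 4·11 + 12)/6 = 66/6 = 11; σ²_F = ((12−10)/6)² = 0.111
te_G = (1 + 4·2 + 3)/6 = 12/6 = 2; σ²_G = ((3−1)/6)² = 0.111
te_H = (8 + 4·14 + 20)/6 = 84/6 = 14; σ²_H = ((20−8)/6)² = 4.000
te_I = (2 + 4·3 + 4)/6 = 18/6 = 3; σ²_I = ((4−2)/6)² = 0.111
te_J = (5 + 4·6 + 7)/6 = 36/6 = 6; σ²_J = ((7−5)/6)² = 0.111

Forward pass:
ES_A = 0; EF_A = 13
ES_B = 0; EF_B = 6
ES_C = 6; EF_C = 6+3 = 9
ES_D = 13; EF_D = 13+6 = 19
ES_E = 13; EF_E = 13+7 = 20
ES_F = max(EF_A=13, EF_B=6) = 13; EF_F = 13+11 = 24
ES_G = 13; EF_G = 13+2 = 15
ES_H = max(EF_B=6, EF_D=19) = 19; EF_H = 19+14 = 33
ES_I = 9; EF_I = 9+3 = 12
ES_J = max(EF_E=20, EF_F=24, EF_G=15, EF_H=33, EF_I=12) = 33; EF_J = 33+6 = 39
Expected project duration μ = 39 days. Critical path: A → D → H → J.

Variance along critical path = 9.000 + 2.778 + 4.000 + 0.111 = 15.889; σ = √15.889 = 3.986 days.
Z = (35 − 39) / 3.986 = -1.003
P(T ≤ 35) = Φ(-1.003) ≈ 0.158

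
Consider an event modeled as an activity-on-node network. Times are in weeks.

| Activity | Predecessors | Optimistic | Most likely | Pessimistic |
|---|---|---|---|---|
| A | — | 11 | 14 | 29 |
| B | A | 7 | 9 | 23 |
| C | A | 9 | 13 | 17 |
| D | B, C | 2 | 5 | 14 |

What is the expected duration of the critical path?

te_A = (11 + 4·14 + 29)/6 = 96/6 = 16
te_B = (7 + 4·9 + 23)/6 = 66/6 = 11
te_C = (9 + 4·13 + 17)/6 = 78/6 = 13
te_D = (2 + 4·5 + 14)/6 = 36/6 = 6

Forward pass:
ES_A = 0; EF_A = 16
ES_B = 16; EF_B = 16+11 = 27
ES_C = 16; EF_C = 16+13 = 29
ES_D = max(EF_B=27, EF_C=29) = 29; EF_D = 29+6 = 35
Expected project duration μ = 35 weeks. Critical path: A → C → D.

35 weeks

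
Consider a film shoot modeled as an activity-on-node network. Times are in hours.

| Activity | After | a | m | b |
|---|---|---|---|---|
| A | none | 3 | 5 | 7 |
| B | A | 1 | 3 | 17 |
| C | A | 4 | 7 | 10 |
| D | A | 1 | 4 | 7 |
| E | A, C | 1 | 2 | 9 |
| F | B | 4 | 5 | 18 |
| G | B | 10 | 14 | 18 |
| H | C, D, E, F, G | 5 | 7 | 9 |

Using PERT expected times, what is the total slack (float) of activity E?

9 hours

te_A = (3 + 4·5 + 7)/6 = 30/6 = 5
te_B = (1 + 4·3 + 17)/6 = 30/6 = 5
te_C = (4 + 4·7 + 10)/6 = 42/6 = 7
te_D = (1 + 4·4 + 7)/6 = 24/6 = 4
te_E = (1 + 4·2 + 9)/6 = 18/6 = 3
te_F = (4 + 4·5 + 18)/6 = 42/6 = 7
te_G = (10 + 4·14 + 18)/6 = 84/6 = 14
te_H = (5 + 4·7 + 9)/6 = 42/6 = 7

Forward pass:
ES_A = 0; EF_A = 5
ES_B = 5; EF_B = 5+5 = 10
ES_C = 5; EF_C = 5+7 = 12
ES_D = 5; EF_D = 5+4 = 9
ES_E = max(EF_A=5, EF_C=12) = 12; EF_E = 12+3 = 15
ES_F = 10; EF_F = 10+7 = 17
ES_G = 10; EF_G = 10+14 = 24
ES_H = max(EF_C=12, EF_D=9, EF_E=15, EF_F=17, EF_G=24) = 24; EF_H = 24+7 = 31
Expected project duration μ = 31 hours. Critical path: A → B → G → H.

Backward pass:
LF_H = 31; LS_H = 31−7 = 24
LF_G = LS_H = 24; LS_G = 24−14 = 10
LF_F = LS_H = 24; LS_F = 24−7 = 17
LF_E = LS_H = 24; LS_E = 24−3 = 21
LF_D = LS_H = 24; LS_D = 24−4 = 20
LF_C = min(LS_E=21, LS_H=24) = 21; LS_C = 21−7 = 14
LF_B = min(LS_F=17, LS_G=10) = 10; LS_B = 10−5 = 5
LF_A = min(LS_B=5, LS_C=14, LS_D=20, LS_E=21) = 5; LS_A = 5−5 = 0
Slack_E = LS_E − ES_E = 21 − 12 = 9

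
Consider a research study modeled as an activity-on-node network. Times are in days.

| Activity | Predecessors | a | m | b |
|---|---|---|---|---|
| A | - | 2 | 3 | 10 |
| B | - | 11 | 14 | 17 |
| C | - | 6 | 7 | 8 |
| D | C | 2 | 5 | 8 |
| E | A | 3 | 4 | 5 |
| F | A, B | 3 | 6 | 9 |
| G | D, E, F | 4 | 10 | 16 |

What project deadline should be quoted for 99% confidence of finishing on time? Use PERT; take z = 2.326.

35.7 days

te_A = (2 + 4·3 + 10)/6 = 24/6 = 4; σ²_A = ((10−2)/6)² = 1.778
te_B = (11 + 4·14 + 17)/6 = 84/6 = 14; σ²_B = ((17−11)/6)² = 1.000
te_C = (6 + 4·7 + 8)/6 = 42/6 = 7; σ²_C = ((8−6)/6)² = 0.111
te_D = (2 + 4·5 + 8)/6 = 30/6 = 5; σ²_D = ((8−2)/6)² = 1.000
te_E = (3 + 4·4 + 5)/6 = 24/6 = 4; σ²_E = ((5−3)/6)² = 0.111
te_F = (3 + 4·6 + 9)/6 = 36/6 = 6; σ²_F = ((9−3)/6)² = 1.000
te_G = (4 + 4·10 + 16)/6 = 60/6 = 10; σ²_G = ((16−4)/6)² = 4.000

Forward pass:
ES_A = 0; EF_A = 4
ES_B = 0; EF_B = 14
ES_C = 0; EF_C = 7
ES_D = 7; EF_D = 7+5 = 12
ES_E = 4; EF_E = 4+4 = 8
ES_F = max(EF_A=4, EF_B=14) = 14; EF_F = 14+6 = 20
ES_G = max(EF_D=12, EF_E=8, EF_F=20) = 20; EF_G = 20+10 = 30
Expected project duration μ = 30 days. Critical path: B → F → G.

Variance along critical path = 1.000 + 1.000 + 4.000 = 6.000; σ = 2.449 days.
D = μ + z·σ = 30 + 2.326·2.449 = 35.7 days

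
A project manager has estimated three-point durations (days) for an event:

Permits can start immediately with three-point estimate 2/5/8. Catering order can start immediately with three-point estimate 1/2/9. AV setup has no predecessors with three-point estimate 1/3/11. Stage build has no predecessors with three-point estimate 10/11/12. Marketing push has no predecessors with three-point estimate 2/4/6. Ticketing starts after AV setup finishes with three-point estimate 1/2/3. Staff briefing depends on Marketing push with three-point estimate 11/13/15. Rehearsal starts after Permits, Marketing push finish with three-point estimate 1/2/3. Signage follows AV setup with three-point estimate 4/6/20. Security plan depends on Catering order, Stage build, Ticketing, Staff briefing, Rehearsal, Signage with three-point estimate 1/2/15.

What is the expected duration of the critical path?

te_Permits = (2 + 4·5 + 8)/6 = 30/6 = 5
te_Catering order = (1 + 4·2 + 9)/6 = 18/6 = 3
te_AV setup = (1 + 4·3 + 11)/6 = 24/6 = 4
te_Stage build = (10 + 4·11 + 12)/6 = 66/6 = 11
te_Marketing push = (2 + 4·4 + 6)/6 = 24/6 = 4
te_Ticketing = (1 + 4·2 + 3)/6 = 12/6 = 2
te_Staff briefing = (11 + 4·13 + 15)/6 = 78/6 = 13
te_Rehearsal = (1 + 4·2 + 3)/6 = 12/6 = 2
te_Signage = (4 + 4·6 + 20)/6 = 48/6 = 8
te_Security plan = (1 + 4·2 + 15)/6 = 24/6 = 4

Forward pass:
ES_Permits = 0; EF_Permits = 5
ES_Catering order = 0; EF_Catering order = 3
ES_AV setup = 0; EF_AV setup = 4
ES_Stage build = 0; EF_Stage build = 11
ES_Marketing push = 0; EF_Marketing push = 4
ES_Ticketing = 4; EF_Ticketing = 4+2 = 6
ES_Staff briefing = 4; EF_Staff briefing = 4+13 = 17
ES_Rehearsal = max(EF_Permits=5, EF_Marketing push=4) = 5; EF_Rehearsal = 5+2 = 7
ES_Signage = 4; EF_Signage = 4+8 = 12
ES_Security plan = max(EF_Catering order=3, EF_Stage build=11, EF_Ticketing=6, EF_Staff briefing=17, EF_Rehearsal=7, EF_Signage=12) = 17; EF_Security plan = 17+4 = 21
Expected project duration μ = 21 days. Critical path: Marketing push → Staff briefing → Security plan.

21 days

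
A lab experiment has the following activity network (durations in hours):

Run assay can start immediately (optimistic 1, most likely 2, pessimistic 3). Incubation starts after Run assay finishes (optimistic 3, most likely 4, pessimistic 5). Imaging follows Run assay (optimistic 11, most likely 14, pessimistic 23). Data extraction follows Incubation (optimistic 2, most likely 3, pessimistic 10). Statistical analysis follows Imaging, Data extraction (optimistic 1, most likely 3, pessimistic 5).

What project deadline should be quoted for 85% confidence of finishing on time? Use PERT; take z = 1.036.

22.2 hours

te_Run assay = (1 + 4·2 + 3)/6 = 12/6 = 2; σ²_Run assay = ((3−1)/6)² = 0.111
te_Incubation = (3 + 4·4 + 5)/6 = 24/6 = 4; σ²_Incubation = ((5−3)/6)² = 0.111
te_Imaging = (11 + 4·14 + 23)/6 = 90/6 = 15; σ²_Imaging = ((23−11)/6)² = 4.000
te_Data extraction = (2 + 4·3 + 10)/6 = 24/6 = 4; σ²_Data extraction = ((10−2)/6)² = 1.778
te_Statistical analysis = (1 + 4·3 + 5)/6 = 18/6 = 3; σ²_Statistical analysis = ((5−1)/6)² = 0.444

Forward pass:
ES_Run assay = 0; EF_Run assay = 2
ES_Incubation = 2; EF_Incubation = 2+4 = 6
ES_Imaging = 2; EF_Imaging = 2+15 = 17
ES_Data extraction = 6; EF_Data extraction = 6+4 = 10
ES_Statistical analysis = max(EF_Imaging=17, EF_Data extraction=10) = 17; EF_Statistical analysis = 17+3 = 20
Expected project duration μ = 20 hours. Critical path: Run assay → Imaging → Statistical analysis.

Variance along critical path = 0.111 + 4.000 + 0.444 = 4.556; σ = 2.134 hours.
D = μ + z·σ = 20 + 1.036·2.134 = 22.2 hours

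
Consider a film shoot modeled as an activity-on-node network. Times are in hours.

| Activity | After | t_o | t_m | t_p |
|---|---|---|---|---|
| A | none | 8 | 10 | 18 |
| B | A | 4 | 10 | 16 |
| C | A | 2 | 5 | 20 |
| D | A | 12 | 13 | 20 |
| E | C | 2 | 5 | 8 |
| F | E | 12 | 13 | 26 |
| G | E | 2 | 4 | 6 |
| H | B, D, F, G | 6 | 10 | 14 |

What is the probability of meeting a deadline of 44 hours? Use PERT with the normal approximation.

0.186

te_A = (8 + 4·10 + 18)/6 = 66/6 = 11; σ²_A = ((18−8)/6)² = 2.778
te_B = (4 + 4·10 + 16)/6 = 60/6 = 10; σ²_B = ((16−4)/6)² = 4.000
te_C = (2 + 4·5 + 20)/6 = 42/6 = 7; σ²_C = ((20−2)/6)² = 9.000
te_D = (12 + 4·13 + 20)/6 = 84/6 = 14; σ²_D = ((20−12)/6)² = 1.778
te_E = (2 + 4·5 + 8)/6 = 30/6 = 5; σ²_E = ((8−2)/6)² = 1.000
te_F = (12 + 4·13 + 26)/6 = 90/6 = 15; σ²_F = ((26−12)/6)² = 5.444
te_G = (2 + 4·4 + 6)/6 = 24/6 = 4; σ²_G = ((6−2)/6)² = 0.444
te_H = (6 + 4·10 + 14)/6 = 60/6 = 10; σ²_H = ((14−6)/6)² = 1.778

Forward pass:
ES_A = 0; EF_A = 11
ES_B = 11; EF_B = 11+10 = 21
ES_C = 11; EF_C = 11+7 = 18
ES_D = 11; EF_D = 11+14 = 25
ES_E = 18; EF_E = 18+5 = 23
ES_F = 23; EF_F = 23+15 = 38
ES_G = 23; EF_G = 23+4 = 27
ES_H = max(EF_B=21, EF_D=25, EF_F=38, EF_G=27) = 38; EF_H = 38+10 = 48
Expected project duration μ = 48 hours. Critical path: A → C → E → F → H.

Variance along critical path = 2.778 + 9.000 + 1.000 + 5.444 + 1.778 = 20.000; σ = √20.000 = 4.472 hours.
Z = (44 − 48) / 4.472 = -0.894
P(T ≤ 44) = Φ(-0.894) ≈ 0.186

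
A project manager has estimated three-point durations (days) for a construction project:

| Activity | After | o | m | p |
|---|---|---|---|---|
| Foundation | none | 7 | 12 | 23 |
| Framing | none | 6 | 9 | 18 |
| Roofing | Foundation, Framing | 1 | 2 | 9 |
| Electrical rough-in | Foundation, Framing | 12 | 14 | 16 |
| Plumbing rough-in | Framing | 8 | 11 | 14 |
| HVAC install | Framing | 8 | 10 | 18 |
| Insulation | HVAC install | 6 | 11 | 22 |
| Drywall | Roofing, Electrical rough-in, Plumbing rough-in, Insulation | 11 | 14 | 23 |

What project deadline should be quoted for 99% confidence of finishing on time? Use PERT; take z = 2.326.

57.8 days

te_Foundation = (7 + 4·12 + 23)/6 = 78/6 = 13; σ²_Foundation = ((23−7)/6)² = 7.111
te_Framing = (6 + 4·9 + 18)/6 = 60/6 = 10; σ²_Framing = ((18−6)/6)² = 4.000
te_Roofing = (1 + 4·2 + 9)/6 = 18/6 = 3; σ²_Roofing = ((9−1)/6)² = 1.778
te_Electrical rough-in = (12 + 4·14 + 16)/6 = 84/6 = 14; σ²_Electrical rough-in = ((16−12)/6)² = 0.444
te_Plumbing rough-in = (8 + 4·11 + 14)/6 = 66/6 = 11; σ²_Plumbing rough-in = ((14−8)/6)² = 1.000
te_HVAC install = (8 + 4·10 + 18)/6 = 66/6 = 11; σ²_HVAC install = ((18−8)/6)² = 2.778
te_Insulation = (6 + 4·11 + 22)/6 = 72/6 = 12; σ²_Insulation = ((22−6)/6)² = 7.111
te_Drywall = (11 + 4·14 + 23)/6 = 90/6 = 15; σ²_Drywall = ((23−11)/6)² = 4.000

Forward pass:
ES_Foundation = 0; EF_Foundation = 13
ES_Framing = 0; EF_Framing = 10
ES_Roofing = max(EF_Foundation=13, EF_Framing=10) = 13; EF_Roofing = 13+3 = 16
ES_Electrical rough-in = max(EF_Foundation=13, EF_Framing=10) = 13; EF_Electrical rough-in = 13+14 = 27
ES_Plumbing rough-in = 10; EF_Plumbing rough-in = 10+11 = 21
ES_HVAC install = 10; EF_HVAC install = 10+11 = 21
ES_Insulation = 21; EF_Insulation = 21+12 = 33
ES_Drywall = max(EF_Roofing=16, EF_Electrical rough-in=27, EF_Plumbing rough-in=21, EF_Insulation=33) = 33; EF_Drywall = 33+15 = 48
Expected project duration μ = 48 days. Critical path: Framing → HVAC install → Insulation → Drywall.

Variance along critical path = 4.000 + 2.778 + 7.111 + 4.000 = 17.889; σ = 4.230 days.
D = μ + z·σ = 48 + 2.326·4.230 = 57.8 days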